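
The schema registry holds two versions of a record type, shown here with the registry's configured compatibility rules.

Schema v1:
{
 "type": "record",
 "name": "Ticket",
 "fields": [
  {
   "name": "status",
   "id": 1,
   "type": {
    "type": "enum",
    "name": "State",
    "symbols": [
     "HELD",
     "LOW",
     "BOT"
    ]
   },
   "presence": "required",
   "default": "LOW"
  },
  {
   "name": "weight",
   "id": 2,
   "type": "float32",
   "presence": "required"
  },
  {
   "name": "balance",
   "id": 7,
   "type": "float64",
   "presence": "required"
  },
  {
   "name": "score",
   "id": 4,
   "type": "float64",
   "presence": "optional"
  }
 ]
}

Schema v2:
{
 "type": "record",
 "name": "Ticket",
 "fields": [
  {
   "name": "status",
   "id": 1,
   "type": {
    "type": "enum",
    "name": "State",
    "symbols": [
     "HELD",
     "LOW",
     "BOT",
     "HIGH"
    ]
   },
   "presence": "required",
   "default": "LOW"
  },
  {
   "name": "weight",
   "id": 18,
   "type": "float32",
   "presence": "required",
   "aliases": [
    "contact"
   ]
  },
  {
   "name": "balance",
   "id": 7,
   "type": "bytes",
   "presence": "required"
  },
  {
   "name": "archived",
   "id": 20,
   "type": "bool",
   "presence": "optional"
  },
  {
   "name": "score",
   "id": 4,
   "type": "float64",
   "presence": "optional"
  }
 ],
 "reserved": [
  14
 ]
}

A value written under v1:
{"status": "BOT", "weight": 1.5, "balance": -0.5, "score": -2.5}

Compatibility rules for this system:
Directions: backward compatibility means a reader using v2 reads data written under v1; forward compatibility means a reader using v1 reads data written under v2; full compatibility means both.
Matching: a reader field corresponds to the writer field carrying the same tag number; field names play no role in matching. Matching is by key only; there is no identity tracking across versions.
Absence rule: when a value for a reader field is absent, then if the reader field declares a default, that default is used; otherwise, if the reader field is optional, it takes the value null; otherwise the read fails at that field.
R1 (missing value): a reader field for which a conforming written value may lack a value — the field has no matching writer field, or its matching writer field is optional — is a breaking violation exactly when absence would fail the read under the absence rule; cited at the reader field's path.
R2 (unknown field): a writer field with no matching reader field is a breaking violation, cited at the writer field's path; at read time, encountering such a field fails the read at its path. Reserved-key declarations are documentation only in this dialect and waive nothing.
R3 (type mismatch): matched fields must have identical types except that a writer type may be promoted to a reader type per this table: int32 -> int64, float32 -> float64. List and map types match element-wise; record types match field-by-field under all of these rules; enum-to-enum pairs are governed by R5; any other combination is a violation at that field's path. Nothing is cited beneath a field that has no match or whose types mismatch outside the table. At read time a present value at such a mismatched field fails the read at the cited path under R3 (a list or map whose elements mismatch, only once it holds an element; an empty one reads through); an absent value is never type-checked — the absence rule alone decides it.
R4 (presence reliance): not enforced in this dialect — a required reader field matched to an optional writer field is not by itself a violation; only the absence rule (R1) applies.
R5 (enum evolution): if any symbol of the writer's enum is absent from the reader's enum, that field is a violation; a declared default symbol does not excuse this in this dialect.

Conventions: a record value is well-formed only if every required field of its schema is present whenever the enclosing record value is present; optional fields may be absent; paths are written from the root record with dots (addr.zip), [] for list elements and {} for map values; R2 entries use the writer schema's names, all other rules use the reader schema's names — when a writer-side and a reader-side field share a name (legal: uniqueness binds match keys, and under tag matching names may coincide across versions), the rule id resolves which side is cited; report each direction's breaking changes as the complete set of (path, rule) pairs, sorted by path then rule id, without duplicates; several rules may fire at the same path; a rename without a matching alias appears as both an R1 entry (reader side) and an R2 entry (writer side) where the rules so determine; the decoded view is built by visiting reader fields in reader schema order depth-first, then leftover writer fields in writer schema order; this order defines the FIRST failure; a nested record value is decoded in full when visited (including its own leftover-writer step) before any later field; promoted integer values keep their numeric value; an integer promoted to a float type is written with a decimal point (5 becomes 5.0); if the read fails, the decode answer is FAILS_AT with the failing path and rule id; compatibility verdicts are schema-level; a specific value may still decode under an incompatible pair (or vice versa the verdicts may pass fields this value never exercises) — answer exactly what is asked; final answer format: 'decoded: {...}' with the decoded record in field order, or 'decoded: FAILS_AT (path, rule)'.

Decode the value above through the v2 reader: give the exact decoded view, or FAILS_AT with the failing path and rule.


arrows below run writer -> reader for Ticket
decode walk for Ticket under reader schema v2:
  status := "BOT"
  read fails at weight under R1 (no fill)
  => FAILS_AT (weight, R1)
diffs on Ticket not affecting the asked answer:
  field balance in record Ticket: type float64 changed to bytes -> affects the rule determinations only; this particular Ticket value decodes identically
  added field archived to record Ticket: optional bool, tag 20 (in v2 it sits immediately before score) -> affects the rule determinations only; this particular Ticket value decodes identically
  enum State (field status in record Ticket): symbol HIGH added -> affects the rule determinations only; this particular Ticket value decodes identically

decoded: FAILS_AT (weight, R1)


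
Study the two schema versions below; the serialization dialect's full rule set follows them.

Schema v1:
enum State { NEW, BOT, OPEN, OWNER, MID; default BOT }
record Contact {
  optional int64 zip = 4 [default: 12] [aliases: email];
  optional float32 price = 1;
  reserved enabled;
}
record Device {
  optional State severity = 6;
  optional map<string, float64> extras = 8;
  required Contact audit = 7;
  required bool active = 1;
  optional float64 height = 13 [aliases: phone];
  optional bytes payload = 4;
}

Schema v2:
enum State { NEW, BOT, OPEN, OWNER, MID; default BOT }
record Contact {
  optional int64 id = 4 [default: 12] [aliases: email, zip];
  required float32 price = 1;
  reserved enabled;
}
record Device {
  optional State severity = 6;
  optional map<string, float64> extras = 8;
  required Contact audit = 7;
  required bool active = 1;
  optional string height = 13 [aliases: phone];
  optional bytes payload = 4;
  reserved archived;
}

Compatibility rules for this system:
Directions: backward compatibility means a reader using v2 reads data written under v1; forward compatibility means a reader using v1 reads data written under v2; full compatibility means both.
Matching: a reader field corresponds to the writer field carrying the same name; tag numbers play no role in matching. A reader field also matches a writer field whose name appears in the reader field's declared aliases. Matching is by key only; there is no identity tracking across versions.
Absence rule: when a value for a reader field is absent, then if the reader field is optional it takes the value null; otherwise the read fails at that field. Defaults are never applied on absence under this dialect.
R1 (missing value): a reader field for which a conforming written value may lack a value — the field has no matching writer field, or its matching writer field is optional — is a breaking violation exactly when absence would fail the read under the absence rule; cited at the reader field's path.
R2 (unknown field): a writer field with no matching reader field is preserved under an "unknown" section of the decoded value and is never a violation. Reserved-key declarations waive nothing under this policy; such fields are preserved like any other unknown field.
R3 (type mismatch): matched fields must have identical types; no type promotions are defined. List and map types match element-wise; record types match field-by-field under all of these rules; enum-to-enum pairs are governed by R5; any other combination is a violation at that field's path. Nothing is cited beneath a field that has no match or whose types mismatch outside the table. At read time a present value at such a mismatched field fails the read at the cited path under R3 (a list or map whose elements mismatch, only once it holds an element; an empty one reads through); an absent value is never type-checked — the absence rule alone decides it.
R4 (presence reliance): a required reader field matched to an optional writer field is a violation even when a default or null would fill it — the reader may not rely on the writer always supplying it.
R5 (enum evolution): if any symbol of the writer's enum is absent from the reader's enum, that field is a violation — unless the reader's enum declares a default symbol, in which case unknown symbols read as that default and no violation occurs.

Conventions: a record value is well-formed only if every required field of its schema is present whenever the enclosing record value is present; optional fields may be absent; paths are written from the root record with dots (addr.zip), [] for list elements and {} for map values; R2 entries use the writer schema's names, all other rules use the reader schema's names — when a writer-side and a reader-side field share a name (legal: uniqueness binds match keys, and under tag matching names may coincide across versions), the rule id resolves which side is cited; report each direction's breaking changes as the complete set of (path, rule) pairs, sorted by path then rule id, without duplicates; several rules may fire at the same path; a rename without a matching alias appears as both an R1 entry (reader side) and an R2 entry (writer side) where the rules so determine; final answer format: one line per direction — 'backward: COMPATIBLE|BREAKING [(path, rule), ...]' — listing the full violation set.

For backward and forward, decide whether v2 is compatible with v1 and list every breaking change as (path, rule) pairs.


backward: BREAKING [(audit.price, R1), (audit.price, R4), (height, R3)]; forward: BREAKING [(height, R3)]

the writer's type comes first in each Device pair
backward analysis of Device with v2 as reader and v1 as writer:
  severity <- severity (State -> State, writer optional)
  extras <- extras (map<string, float64> -> map<string, float64>, writer optional)
  audit <- audit (Contact -> Contact, writer required)
  active <- active (bool -> bool, writer required)
  height <- height (float64 -> string, writer optional)
  payload <- payload (bytes -> bytes, writer optional)
  audit.id <- audit.zip (int64 -> int64, writer optional)
  audit.price <- audit.price (float32 -> float32, writer optional)
  R1 fires at audit.price
  R4 fires at audit.price
  R3 fires at height
  => backward verdict for Device: BREAKING, 3 violation(s)
forward analysis of Device with v1 as reader and v2 as writer:
  severity <- severity (State -> State, writer optional)
  extras <- extras (map<string, float64> -> map<string, float64>, writer optional)
  audit <- audit (Contact -> Contact, writer required)
  active <- active (bool -> bool, writer required)
  height <- height (string -> float64, writer optional)
  payload <- payload (bytes -> bytes, writer optional)
  audit.zip: no writer-side match
  audit.price <- audit.price (float32 -> float32, writer required)
  writer audit.id: unknown to reader
  R3 fires at height
  => forward verdict for Device: BREAKING, 1 violation(s)


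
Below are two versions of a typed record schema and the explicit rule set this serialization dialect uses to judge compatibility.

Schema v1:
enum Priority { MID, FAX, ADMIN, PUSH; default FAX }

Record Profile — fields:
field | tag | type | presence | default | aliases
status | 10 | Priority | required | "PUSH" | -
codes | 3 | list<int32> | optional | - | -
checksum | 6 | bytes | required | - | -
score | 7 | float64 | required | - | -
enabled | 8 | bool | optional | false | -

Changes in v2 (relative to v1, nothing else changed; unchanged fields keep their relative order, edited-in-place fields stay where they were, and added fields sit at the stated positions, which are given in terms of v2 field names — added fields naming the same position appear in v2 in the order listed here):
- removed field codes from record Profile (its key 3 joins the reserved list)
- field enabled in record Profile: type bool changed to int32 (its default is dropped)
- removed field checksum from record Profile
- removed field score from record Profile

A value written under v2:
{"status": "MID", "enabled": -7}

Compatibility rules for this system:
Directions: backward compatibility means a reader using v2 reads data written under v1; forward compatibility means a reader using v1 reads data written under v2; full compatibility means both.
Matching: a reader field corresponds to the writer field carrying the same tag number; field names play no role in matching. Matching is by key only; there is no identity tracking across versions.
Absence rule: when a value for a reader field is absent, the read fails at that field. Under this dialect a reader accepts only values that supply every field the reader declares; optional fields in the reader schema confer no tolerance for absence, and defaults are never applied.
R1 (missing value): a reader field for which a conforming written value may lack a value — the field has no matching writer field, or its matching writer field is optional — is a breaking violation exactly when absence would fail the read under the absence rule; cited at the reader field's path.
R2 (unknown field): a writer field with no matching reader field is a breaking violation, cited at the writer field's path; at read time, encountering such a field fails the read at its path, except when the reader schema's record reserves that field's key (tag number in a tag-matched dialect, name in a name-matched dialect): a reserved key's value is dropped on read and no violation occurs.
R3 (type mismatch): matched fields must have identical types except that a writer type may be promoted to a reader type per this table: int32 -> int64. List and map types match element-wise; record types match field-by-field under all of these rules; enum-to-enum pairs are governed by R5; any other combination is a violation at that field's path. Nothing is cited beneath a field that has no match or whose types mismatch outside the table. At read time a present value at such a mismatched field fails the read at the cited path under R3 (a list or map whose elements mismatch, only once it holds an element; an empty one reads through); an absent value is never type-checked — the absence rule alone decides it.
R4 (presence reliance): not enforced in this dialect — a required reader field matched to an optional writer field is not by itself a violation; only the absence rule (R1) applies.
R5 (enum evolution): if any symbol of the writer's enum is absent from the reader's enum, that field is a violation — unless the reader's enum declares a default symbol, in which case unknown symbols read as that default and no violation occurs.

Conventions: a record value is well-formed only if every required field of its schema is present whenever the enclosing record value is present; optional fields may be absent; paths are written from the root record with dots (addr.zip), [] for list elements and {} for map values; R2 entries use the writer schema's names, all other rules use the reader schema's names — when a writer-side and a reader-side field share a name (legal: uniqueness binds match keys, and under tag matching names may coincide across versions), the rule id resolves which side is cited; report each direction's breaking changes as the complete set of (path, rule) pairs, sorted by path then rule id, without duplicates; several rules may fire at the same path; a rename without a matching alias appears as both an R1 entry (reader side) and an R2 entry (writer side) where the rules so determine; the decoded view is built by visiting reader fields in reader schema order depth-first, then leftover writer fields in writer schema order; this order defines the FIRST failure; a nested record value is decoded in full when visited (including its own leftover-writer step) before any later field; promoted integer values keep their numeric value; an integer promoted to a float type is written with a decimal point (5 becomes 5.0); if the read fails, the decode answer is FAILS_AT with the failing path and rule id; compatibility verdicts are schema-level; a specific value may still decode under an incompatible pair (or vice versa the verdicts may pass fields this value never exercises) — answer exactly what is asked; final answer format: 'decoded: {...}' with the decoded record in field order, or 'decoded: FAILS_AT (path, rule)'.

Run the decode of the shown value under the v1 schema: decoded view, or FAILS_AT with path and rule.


in Profile below, arrows point writer -> reader
decode walk for Profile under reader schema v1:
  status := "MID"
  read fails at codes under R1 (no fill)
  => FAILS_AT (codes, R1)
ruling out the remaining Profile differences:
  field enabled in record Profile: type bool changed to int32 (its default is dropped) -> changes Profile's schema-level verdicts only — the decode of this value is the same
  removed field checksum from record Profile -> changes Profile's schema-level verdicts only — the decode of this value is the same
  removed field score from record Profile -> changes Profile's schema-level verdicts only — the decode of this value is the same

decoded: FAILS_AT (codes, R1)


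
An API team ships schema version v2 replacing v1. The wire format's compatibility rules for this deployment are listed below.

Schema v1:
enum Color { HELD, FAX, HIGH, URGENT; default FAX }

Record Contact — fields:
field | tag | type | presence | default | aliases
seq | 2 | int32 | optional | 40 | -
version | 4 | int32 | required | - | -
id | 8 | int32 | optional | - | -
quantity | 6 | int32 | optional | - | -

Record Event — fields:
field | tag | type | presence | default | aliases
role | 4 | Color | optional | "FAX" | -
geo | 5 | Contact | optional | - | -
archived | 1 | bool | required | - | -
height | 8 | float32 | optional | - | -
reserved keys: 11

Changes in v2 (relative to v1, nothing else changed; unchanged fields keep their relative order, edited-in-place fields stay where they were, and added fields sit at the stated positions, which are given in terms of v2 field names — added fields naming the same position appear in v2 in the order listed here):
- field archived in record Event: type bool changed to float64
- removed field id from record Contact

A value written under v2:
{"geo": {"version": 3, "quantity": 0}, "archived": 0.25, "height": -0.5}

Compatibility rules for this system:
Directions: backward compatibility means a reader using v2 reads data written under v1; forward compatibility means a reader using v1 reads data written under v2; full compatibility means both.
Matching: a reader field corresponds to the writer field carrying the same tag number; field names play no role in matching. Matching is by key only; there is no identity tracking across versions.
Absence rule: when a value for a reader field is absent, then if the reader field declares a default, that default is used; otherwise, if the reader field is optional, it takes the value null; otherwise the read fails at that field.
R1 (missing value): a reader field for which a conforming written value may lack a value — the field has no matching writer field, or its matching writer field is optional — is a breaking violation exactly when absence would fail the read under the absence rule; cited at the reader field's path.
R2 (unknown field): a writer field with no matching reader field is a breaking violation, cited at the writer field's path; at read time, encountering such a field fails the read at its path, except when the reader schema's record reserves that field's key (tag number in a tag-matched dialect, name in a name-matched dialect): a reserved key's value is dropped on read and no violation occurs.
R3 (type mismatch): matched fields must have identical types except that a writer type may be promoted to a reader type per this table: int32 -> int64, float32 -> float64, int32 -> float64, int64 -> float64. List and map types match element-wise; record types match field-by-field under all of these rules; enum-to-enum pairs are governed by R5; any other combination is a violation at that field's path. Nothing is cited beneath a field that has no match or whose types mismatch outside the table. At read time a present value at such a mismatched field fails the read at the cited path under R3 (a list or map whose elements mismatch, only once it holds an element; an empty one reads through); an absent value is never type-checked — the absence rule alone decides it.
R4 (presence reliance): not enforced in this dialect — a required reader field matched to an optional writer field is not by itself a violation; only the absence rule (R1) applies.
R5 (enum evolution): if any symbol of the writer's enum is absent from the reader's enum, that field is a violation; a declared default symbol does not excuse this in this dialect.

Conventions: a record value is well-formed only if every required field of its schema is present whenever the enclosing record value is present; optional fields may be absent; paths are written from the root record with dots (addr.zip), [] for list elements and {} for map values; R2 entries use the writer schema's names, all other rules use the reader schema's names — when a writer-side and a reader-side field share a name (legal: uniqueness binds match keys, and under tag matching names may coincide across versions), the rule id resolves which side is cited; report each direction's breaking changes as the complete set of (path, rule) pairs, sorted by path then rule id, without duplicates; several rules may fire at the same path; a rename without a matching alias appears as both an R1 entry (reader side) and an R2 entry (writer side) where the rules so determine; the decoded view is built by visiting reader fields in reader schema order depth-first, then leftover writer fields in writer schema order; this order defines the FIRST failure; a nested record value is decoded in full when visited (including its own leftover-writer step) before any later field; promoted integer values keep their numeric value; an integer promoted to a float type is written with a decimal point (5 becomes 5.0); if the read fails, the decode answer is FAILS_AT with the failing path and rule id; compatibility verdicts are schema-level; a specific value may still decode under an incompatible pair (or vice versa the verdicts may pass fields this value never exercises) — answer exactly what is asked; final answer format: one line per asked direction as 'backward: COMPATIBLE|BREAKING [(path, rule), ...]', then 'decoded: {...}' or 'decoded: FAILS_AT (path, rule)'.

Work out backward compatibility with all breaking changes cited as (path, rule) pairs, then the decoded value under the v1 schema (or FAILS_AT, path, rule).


arrows below run writer -> reader for Event
backward for Event (reader v2, writer v1):
  Color -> Color, writer optional: role aligns to role
  Contact -> Contact, writer optional: geo aligns to geo
  bool -> float64, writer required: archived aligns to archived
  float32 -> float32, writer optional: height aligns to height
  int32 -> int32, writer optional: geo.seq aligns to geo.seq
  int32 -> int32, writer required: geo.version aligns to geo.version
  int32 -> int32, writer optional: geo.quantity aligns to geo.quantity
  writer geo.id: unknown to reader
  R3 fires at archived
  R2 fires at geo.id
  => backward verdict for Event: BREAKING, 2 violation(s)
decode walk for Event under reader schema v1:
  role := "FAX" (absent -> default)
  geo.seq := 40 (absent -> default)
  geo.version := 3
  geo.id := null (absent, optional -> null)
  geo.quantity := 0
  read fails at archived under R3
  => FAILS_AT (archived, R3)

backward: BREAKING [(archived, R3), (geo.id, R2)]; decoded: FAILS_AT (archived, R3)


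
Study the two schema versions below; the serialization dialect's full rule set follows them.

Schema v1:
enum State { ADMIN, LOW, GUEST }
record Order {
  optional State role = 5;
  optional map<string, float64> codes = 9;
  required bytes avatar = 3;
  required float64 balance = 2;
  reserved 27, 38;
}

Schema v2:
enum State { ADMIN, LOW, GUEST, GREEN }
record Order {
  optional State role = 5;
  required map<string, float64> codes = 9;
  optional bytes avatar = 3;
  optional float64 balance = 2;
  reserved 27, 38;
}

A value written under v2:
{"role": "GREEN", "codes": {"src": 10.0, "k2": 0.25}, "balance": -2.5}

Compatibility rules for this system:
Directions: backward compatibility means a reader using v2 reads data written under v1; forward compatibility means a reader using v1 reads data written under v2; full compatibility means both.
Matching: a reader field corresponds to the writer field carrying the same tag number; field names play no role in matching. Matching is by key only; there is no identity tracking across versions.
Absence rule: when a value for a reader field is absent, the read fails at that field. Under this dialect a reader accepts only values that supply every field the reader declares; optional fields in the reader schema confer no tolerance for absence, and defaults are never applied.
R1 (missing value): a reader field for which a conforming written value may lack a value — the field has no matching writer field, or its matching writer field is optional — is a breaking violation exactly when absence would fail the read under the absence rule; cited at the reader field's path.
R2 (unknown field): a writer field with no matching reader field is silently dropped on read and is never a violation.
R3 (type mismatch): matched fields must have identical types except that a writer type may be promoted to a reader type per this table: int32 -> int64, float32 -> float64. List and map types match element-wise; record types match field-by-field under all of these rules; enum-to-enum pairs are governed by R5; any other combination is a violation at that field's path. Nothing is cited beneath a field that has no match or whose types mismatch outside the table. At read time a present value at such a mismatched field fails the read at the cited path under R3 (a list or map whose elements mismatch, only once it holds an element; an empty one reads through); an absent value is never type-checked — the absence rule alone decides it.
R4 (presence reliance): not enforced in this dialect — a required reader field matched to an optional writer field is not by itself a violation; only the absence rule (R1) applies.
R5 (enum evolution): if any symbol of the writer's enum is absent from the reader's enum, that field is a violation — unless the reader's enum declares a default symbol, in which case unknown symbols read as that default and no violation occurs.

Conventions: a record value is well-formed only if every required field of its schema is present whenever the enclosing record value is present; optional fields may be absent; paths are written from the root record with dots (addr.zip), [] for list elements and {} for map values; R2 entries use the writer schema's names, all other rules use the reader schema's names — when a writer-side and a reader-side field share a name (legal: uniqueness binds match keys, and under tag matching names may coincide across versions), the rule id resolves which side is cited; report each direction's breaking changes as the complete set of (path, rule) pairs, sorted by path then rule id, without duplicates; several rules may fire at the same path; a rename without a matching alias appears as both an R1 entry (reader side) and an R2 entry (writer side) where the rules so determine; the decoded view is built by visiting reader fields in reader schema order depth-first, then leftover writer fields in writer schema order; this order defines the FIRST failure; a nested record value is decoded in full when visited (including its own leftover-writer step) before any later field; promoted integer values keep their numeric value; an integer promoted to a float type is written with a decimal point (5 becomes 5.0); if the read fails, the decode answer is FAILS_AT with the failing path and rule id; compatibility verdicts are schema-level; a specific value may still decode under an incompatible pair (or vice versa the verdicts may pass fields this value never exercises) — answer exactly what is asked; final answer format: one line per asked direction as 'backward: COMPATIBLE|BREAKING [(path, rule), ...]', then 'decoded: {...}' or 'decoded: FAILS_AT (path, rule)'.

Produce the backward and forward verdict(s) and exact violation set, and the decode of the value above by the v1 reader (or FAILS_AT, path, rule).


arrows below run writer -> reader for Order
checking backward for Order: reader v2 against writer v1:
  role: State -> State, writer optional; from role
  codes: map<string, float64> -> map<string, float64>, writer optional; from codes
  avatar: bytes -> bytes, writer required; from avatar
  balance: float64 -> float64, writer required; from balance
  R1 fires at codes
  R1 fires at role
  => backward verdict for Order: BREAKING, 2 violation(s)
checking forward for Order: reader v1 against writer v2:
  role: State -> State, writer optional; from role
  codes: map<string, float64> -> map<string, float64>, writer required; from codes
  avatar: bytes -> bytes, writer optional; from avatar
  balance: float64 -> float64, writer optional; from balance
  R1 fires at avatar
  R1 fires at balance
  R1 fires at role
  R5 fires at role
  => forward verdict for Order: BREAKING, 4 violation(s)
decoding the Order value with the v1 reader:
  read fails at role under R5
  => FAILS_AT (role, R5)

backward: BREAKING [(codes, R1), (role, R1)]; forward: BREAKING [(avatar, R1), (balance, R1), (role, R1), (role, R5)]; decoded: FAILS_AT (role, R5)


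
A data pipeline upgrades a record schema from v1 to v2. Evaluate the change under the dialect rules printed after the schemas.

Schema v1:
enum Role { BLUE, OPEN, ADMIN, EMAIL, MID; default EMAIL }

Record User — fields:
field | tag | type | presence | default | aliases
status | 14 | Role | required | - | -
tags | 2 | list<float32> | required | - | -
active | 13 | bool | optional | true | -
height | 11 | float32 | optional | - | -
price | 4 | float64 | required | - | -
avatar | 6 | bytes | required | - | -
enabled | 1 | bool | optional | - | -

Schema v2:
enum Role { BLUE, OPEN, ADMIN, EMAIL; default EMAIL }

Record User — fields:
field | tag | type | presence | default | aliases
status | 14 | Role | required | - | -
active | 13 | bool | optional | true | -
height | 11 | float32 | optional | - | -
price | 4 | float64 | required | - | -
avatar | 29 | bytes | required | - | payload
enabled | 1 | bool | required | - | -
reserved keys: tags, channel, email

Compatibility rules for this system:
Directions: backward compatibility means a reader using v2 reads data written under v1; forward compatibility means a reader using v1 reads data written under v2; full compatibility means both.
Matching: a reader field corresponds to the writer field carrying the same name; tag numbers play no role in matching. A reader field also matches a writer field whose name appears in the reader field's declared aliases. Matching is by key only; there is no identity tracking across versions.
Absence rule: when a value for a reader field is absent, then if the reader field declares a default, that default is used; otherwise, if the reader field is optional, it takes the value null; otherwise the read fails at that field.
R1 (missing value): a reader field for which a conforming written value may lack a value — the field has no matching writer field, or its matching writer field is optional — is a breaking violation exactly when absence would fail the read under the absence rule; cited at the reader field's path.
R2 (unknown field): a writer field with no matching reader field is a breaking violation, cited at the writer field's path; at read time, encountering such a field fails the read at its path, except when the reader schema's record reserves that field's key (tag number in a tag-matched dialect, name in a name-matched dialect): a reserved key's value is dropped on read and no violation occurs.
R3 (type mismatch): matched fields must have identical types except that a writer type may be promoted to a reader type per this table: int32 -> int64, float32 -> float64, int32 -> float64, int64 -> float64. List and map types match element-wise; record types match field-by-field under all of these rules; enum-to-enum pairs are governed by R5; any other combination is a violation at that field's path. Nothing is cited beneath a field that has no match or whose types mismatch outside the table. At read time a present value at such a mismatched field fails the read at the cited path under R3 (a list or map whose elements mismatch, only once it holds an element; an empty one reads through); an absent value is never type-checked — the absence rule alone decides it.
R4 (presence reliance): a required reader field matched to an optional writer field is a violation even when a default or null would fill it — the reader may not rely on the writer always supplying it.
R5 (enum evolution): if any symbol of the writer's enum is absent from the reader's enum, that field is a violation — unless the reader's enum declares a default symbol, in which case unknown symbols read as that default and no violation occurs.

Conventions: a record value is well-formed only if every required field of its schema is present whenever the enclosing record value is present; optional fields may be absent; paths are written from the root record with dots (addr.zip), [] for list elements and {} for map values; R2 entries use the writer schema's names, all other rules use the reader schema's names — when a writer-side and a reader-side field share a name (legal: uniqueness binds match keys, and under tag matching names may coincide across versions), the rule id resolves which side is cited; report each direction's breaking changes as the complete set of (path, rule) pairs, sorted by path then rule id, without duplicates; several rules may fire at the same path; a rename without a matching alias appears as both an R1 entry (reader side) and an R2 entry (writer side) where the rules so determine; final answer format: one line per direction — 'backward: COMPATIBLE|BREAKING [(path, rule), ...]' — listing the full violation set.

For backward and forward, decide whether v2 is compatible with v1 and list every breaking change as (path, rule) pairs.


the writer's type comes first in each User pair
backward on User — v2 reading data written by v1:
  writer required, Role -> Role: reader status maps from writer status
  writer optional, bool -> bool: reader active maps from writer active
  writer optional, float32 -> float32: reader height maps from writer height
  writer required, float64 -> float64: reader price maps from writer price
  writer required, bytes -> bytes: reader avatar maps from writer avatar
  writer optional, bool -> bool: reader enabled maps from writer enabled
  writer tags: unknown to reader
  rule R1 violated at enabled
  rule R4 violated at enabled
  => backward: BREAKING (2)
forward on User — v1 reading data written by v2:
  writer required, Role -> Role: reader status maps from writer status
  tags: no writer-side match
  writer optional, bool -> bool: reader active maps from writer active
  writer optional, float32 -> float32: reader height maps from writer height
  writer required, float64 -> float64: reader price maps from writer price
  writer required, bytes -> bytes: reader avatar maps from writer avatar
  writer required, bool -> bool: reader enabled maps from writer enabled
  rule R1 violated at tags
  => forward: BREAKING (1)

backward: BREAKING [(enabled, R1), (enabled, R4)]; forward: BREAKING [(tags, R1)]


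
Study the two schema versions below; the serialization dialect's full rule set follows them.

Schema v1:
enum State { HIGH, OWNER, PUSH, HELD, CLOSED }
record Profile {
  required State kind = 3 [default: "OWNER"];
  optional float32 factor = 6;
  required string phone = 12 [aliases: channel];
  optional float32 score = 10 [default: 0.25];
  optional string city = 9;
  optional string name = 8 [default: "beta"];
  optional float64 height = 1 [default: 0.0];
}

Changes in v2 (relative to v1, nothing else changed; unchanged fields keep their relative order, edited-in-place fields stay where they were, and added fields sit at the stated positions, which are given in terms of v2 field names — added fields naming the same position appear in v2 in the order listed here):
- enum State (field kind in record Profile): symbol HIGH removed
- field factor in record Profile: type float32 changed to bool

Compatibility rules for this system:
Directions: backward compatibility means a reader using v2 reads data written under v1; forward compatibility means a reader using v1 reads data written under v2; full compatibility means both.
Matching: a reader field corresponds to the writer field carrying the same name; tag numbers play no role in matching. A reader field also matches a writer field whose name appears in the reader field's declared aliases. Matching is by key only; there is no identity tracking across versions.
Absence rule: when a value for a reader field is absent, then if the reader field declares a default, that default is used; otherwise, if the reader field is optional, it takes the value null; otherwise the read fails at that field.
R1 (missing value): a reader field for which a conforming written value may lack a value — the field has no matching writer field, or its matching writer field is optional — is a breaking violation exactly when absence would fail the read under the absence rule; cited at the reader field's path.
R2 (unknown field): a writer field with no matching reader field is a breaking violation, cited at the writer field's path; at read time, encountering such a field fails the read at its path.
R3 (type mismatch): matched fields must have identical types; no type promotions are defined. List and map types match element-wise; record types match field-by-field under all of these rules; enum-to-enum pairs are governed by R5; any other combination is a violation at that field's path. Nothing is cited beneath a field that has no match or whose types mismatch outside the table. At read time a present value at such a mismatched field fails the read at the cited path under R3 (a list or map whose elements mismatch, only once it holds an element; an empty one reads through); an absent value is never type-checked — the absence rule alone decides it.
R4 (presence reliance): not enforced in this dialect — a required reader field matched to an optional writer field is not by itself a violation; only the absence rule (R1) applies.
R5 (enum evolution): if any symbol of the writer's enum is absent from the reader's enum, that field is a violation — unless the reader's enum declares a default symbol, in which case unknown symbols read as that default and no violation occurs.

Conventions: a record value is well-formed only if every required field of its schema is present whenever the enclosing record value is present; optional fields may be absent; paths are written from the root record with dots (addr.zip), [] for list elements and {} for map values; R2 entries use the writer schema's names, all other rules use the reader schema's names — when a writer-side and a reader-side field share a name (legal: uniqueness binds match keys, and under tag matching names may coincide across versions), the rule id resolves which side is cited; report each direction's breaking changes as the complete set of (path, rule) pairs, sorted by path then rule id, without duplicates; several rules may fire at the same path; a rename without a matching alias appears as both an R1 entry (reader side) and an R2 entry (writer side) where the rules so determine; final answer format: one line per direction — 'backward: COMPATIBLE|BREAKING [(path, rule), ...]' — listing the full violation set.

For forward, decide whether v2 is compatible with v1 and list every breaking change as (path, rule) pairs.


forward: BREAKING [(factor, R3)]

each type pair in Profile: writer, then reader
forward on Profile — v1 reading data written by v2:
  kind: State -> State, writer required; from kind
  factor: bool -> float32, writer optional; from factor
  phone: string -> string, writer required; from phone
  score: float32 -> float32, writer optional; from score
  city: string -> string, writer optional; from city
  name: string -> string, writer optional; from name
  height: float64 -> float64, writer optional; from height
  breaking: (factor, R3)
  forward on Profile therefore BREAKING (1)
diffs on Profile not affecting the asked answer:
  enum State (field kind in record Profile): symbol HIGH removed -> its effect on Profile is confined to the backward direction, not asked
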